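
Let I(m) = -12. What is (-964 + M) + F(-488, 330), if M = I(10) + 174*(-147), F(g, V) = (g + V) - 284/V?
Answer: -4407622/165 ≈ -26713.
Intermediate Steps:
F(g, V) = V + g - 284/V (F(g, V) = (V + g) - 284/V = V + g - 284/V)
M = -25590 (M = -12 + 174*(-147) = -12 - 25578 = -25590)
(-964 + M) + F(-488, 330) = (-964 - 25590) + (330 - 488 - 284/330) = -26554 + (330 - 488 - 284*1/330) = -26554 + (330 - 488 - 142/165) = -26554 - 26212/165 = -4407622/165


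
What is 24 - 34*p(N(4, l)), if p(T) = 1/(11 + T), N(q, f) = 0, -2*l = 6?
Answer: 230/11 ≈ 20.909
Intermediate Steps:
l = -3 (l = -½*6 = -3)
24 - 34*p(N(4, l)) = 24 - 34/(11 + 0) = 24 - 34/11 = 230/11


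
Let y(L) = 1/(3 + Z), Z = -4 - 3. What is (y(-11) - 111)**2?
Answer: 198025/16 ≈ 12377.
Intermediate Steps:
Z = -7
y(L) = -1/4 (y(L) = 1/(3 - 7) = 1/(-4) = -1/4)
(y(-11) - 111)**2 = (-1/4 - 111)**2 = (-445/4)**2 = 198025/16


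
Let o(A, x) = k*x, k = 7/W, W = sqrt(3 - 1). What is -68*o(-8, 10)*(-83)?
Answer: 197540*sqrt(2) ≈ 2.7936e+5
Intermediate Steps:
W = sqrt(2) ≈ 1.4142
k = 7*sqrt(2)/2 (k = 7/(sqrt(2)) = 7*(sqrt(2)/2) = 7*sqrt(2)/2 ≈ 4.9497)
o(A, x) = 7*x*sqrt(2)/2 (o(A, x) = (7*sqrt(2)/2)*x = 7*x*sqrt(2)/2)
-68*o(-8, 10)*(-83) = -238*10*sqrt(2)*(-83) = -2380*sqrt(2)*(-83) = 197540*sqrt(2)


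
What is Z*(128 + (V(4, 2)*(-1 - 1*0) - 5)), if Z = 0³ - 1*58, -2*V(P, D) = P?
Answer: -7250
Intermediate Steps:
V(P, D) = -P/2
Z = -58 (Z = 0 - 58 = -58)
Z*(128 + (V(4, 2)*(-1 - 1*0) - 5)) = -58*(128 + ((-½*4)*(-1 - 1*0) - 5)) = -58*(128 + (-2*(-1 + 0) - 5)) = -58*(128 + (-2*(-1) - 5)) = -58*(128 + (2 - 5)) = -58*(128 - 3) = -58*125 = -7250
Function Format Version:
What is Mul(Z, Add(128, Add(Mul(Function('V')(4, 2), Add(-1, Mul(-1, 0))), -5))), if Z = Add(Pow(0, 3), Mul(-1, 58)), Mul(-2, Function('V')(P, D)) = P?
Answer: -7250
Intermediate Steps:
Function('V')(P, D) = Mul(Rational(-1, 2), P)
Z = -58 (Z = Add(0, -58) = -58)
Mul(Z, Add(128, Add(Mul(Function('V')(4, 2), Add(-1, Mul(-1, 0))), -5))) = Mul(-58, Add(128, Add(Mul(Mul(Rational(-1, 2), 4), Add(-1, Mul(-1, 0))), -5))) = Mul(-58, Add(128, Add(Mul(-2, Add(-1, 0)), -5))) = Mul(-58, Add(128, Add(Mul(-2, -1), -5))) = Mul(-58, Add(128, Add(2, -5))) = Mul(-58, Add(128, -3)) = Mul(-58, 125) = -7250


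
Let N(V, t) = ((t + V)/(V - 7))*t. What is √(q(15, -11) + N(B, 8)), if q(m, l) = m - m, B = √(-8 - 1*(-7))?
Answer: 2*√(-55 - 15*I)/5 ≈ 0.40088 - 2.9934*I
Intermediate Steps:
B = I (B = √(-8 + 7) = √(-1) = I ≈ 1.0*I)
N(V, t) = t*(V + t)/(-7 + V) (N(V, t) = ((V + t)/(-7 + V))*t = t*(V + t)/(-7 + V))
q(m, l) = 0
√(q(15, -11) + N(B, 8)) = √(0 + 8*(I + 8)/(-7 + I)) = √(0 + 8*((-7 - I)/50)*(8 + I)) = √(0 + 4*(-7 - I)*(8 + I)/25) = √(4*(-7 - I)*(8 + I)/25) = 2*√((-7 - I)*(8 + I))/5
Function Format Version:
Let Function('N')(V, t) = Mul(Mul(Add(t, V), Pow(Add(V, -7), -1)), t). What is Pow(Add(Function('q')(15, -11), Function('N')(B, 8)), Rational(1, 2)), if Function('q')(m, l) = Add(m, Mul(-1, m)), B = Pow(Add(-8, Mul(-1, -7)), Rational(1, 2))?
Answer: Mul(Rational(2, 5), Pow(Add(-55, Mul(-15, I)), Rational(1, 2))) ≈ Add(0.40088, Mul(-2.9934, I))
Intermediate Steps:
B = I (B = Pow(Add(-8, 7), Rational(1, 2)) = Pow(-1, Rational(1, 2)) = I ≈ Mul(1.0000, I))
Function('N')(V, t) = Mul(t, Pow(Add(-7, V), -1), Add(V, t)) (Function('N')(V, t) = Mul(Mul(Add(V, t), Pow(Add(-7, V), -1)), t) = Mul(Mul(Pow(Add(-7, V), -1), Add(V, t)), t) = Mul(t, Pow(Add(-7, V), -1), Add(V, t)))
Function('q')(m, l) = 0
Pow(Add(Function('q')(15, -11), Function('N')(B, 8)), Rational(1, 2)) = Pow(Add(0, Mul(8, Pow(Add(-7, I), -1), Add(I, 8))), Rational(1, 2)) = Pow(Add(0, Mul(8, Mul(Rational(1, 50), Add(-7, Mul(-1, I))), Add(8, I))), Rational(1, 2)) = Pow(Add(0, Mul(Rational(4, 25), Add(-7, Mul(-1, I)), Add(8, I))), Rational(1, 2)) = Pow(Mul(Rational(4, 25), Add(-7, Mul(-1, I)), Add(8, I)), Rational(1, 2)) = Mul(Rational(2, 5), Pow(Mul(Add(-7, Mul(-1, I)), Add(8, I)), Rational(1, 2)))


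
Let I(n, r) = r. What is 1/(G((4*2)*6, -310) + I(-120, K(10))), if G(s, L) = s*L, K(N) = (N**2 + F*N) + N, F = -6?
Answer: -1/14830 ≈ -6.7431e-5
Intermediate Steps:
K(N) = N**2 - 5*N (K(N) = (N**2 - 6*N) + N = N**2 - 5*N)
G(s, L) = L*s
1/(G((4*2)*6, -310) + I(-120, K(10))) = 1/(-310*4*2*6 + 10*(-5 + 10)) = 1/(-2480*6 + 10*5) = 1/(-310*48 + 50) = 1/(-14880 + 50) = 1/(-14830) = -1/14830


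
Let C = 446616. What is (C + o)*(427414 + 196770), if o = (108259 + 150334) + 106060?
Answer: 506381129496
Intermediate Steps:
o = 364653 (o = 258593 + 106060 = 364653)
(C + o)*(427414 + 196770) = (446616 + 364653)*(427414 + 196770) = 811269*624184 = 506381129496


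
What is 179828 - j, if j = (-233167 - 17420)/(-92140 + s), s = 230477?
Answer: 24877116623/138337 ≈ 1.7983e+5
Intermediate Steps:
j = -250587/138337 (j = (-233167 - 17420)/(-92140 + 230477) = -250587/138337 ≈ -1.8114)
179828 - j = 179828 - 1*(-250587/138337) = 179828 + 250587/138337 = 24877116623/138337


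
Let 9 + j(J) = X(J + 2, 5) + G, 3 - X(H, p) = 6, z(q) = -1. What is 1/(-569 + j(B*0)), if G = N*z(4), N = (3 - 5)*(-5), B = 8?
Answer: -1/591 ≈ -0.0016920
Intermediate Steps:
N = 10 (N = -2*(-5) = 10)
X(H, p) = -3 (X(H, p) = 3 - 1*6 = 3 - 6 = -3)
G = -10 (G = 10*(-1) = -10)
j(J) = -22 (j(J) = -9 + (-3 - 10) = -9 - 13 = -22)
1/(-569 + j(B*0)) = 1/(-569 - 22) = 1/(-591) = -1/591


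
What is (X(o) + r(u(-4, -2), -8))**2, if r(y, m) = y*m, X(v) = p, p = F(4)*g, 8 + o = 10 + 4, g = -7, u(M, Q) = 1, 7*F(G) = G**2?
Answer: 576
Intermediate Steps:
F(G) = G**2/7
o = 6 (o = -8 + (10 + 4) = -8 + 14 = 6)
p = -16 (p = ((1/7)*4**2)*(-7) = ((1/7)*16)*(-7) = (16/7)*(-7) = -16)
X(v) = -16
r(y, m) = m*y
(X(o) + r(u(-4, -2), -8))**2 = (-16 - 8*1)**2 = (-16 - 8)**2 = (-24)**2 = 576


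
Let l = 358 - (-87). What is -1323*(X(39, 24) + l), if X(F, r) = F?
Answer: -640332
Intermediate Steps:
l = 445 (l = 358 - 1*(-87) = 358 + 87 = 445)
-1323*(X(39, 24) + l) = -1323*(39 + 445) = -1323*484 = -640332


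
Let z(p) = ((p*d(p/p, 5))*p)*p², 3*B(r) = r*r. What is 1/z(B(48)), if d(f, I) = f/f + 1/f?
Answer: 1/695784701952 ≈ 1.4372e-12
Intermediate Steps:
d(f, I) = 1 + 1/f
B(r) = r²/3 (B(r) = (r*r)/3 = r²/3)
z(p) = 2*p⁴ (z(p) = ((p*((1 + p/p)/((p/p))))*p)*p² = ((p*((1 + 1)/1))*p)*p² = ((p*(1*2))*p)*p² = ((p*2)*p)*p² = ((2*p)*p)*p² = (2*p²)*p² = 2*p⁴)
1/z(B(48)) = 1/(2*((⅓)*48²)⁴) = 1/(2*((⅓)*2304)⁴) = 1/(2*768⁴) = 1/(2*347892350976) = 1/695784701952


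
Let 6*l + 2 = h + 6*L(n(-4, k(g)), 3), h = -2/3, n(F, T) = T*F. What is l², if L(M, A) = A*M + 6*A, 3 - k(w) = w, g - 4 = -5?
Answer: 75076/81 ≈ 926.86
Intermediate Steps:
g = -1 (g = 4 - 5 = -1)
k(w) = 3 - w
n(F, T) = F*T
L(M, A) = 6*A + A*M
h = -⅔ (h = -2*⅓ = -⅔ ≈ -0.66667)
l = -274/9 (l = -⅓ + (-⅔ + 6*(3*(6 - 4*(3 - 1*(-1)))))/6 = -⅓ + (-⅔ + 6*(3*(6 - 4*(3 + 1))))/6 = -⅓ + (-⅔ + 6*(3*(6 - 4*4)))/6 = -⅓ + (-⅔ + 6*(3*(6 - 16)))/6 = -⅓ + (-⅔ + 6*(3*(-10)))/6 = -⅓ + (-⅔ + 6*(-30))/6 = -⅓ + (-⅔ - 180)/6 = -⅓ + (⅙)*(-542/3) = -⅓ - 271/9 = -274/9 ≈ -30.444)
l² = (-274/9)² = 75076/81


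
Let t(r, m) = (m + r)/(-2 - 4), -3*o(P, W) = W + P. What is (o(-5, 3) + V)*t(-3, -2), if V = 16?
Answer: 125/9 ≈ 13.889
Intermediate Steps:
o(P, W) = -P/3 - W/3 (o(P, W) = -(W + P)/3 = -(P + W)/3 = -P/3 - W/3)
t(r, m) = -m/6 - r/6 (t(r, m) = (m + r)/(-6) = (m + r)*(-1/6) = -m/6 - r/6)
(o(-5, 3) + V)*t(-3, -2) = ((-1/3*(-5) - 1/3*3) + 16)*(-1/6*(-2) - 1/6*(-3)) = ((5/3 - 1) + 16)*(1/3 + 1/2) = (2/3 + 16)*(5/6) = (50/3)*(5/6) = 125/9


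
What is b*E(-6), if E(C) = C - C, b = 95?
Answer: 0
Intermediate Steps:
E(C) = 0
b*E(-6) = 95*0 = 0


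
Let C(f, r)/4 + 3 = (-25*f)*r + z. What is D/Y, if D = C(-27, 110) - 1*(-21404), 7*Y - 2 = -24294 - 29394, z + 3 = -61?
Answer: -1113476/26843 ≈ -41.481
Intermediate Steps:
z = -64 (z = -3 - 61 = -64)
Y = -53686/7 (Y = 2/7 + (-24294 - 29394)/7 = 2/7 + (⅐)*(-53688) = 2/7 - 53688/7 = -53686/7 ≈ -7669.4)
C(f, r) = -268 - 100*f*r (C(f, r) = -12 + 4*((-25*f)*r - 64) = -12 + 4*(-25*f*r - 64) = -12 + 4*(-64 - 25*f*r) = -12 + (-256 - 100*f*r) = -268 - 100*f*r)
D = 318136 (D = (-268 - 100*(-27)*110) - 1*(-21404) = (-268 + 297000) + 21404 = 296732 + 21404 = 318136)
D/Y = 318136/(-53686/7) = 318136*(-7/53686) = -1113476/26843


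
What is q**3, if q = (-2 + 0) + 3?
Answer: 1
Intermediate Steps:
q = 1 (q = -2 + 3 = 1)
q**3 = 1**3 = 1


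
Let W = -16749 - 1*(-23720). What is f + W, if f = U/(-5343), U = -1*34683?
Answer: 12426912/1781 ≈ 6977.5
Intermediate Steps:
U = -34683
f = 11561/1781 (f = -34683/(-5343) = -34683*(-1/5343) = 11561/1781 ≈ 6.4913)
W = 6971 (W = -16749 + 23720 = 6971)
f + W = 11561/1781 + 6971 = 12426912/1781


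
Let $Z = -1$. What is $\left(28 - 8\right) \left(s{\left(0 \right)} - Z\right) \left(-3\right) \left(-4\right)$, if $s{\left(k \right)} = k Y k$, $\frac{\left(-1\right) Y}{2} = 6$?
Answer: $240$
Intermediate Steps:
$Y = -12$ ($Y = \left(-2\right) 6 = -12$)
$s{\left(k \right)} = - 12 k^{2}$ ($s{\left(k \right)} = k \left(-12\right) k = - 12 k k = - 12 k^{2}$)
$\left(28 - 8\right) \left(s{\left(0 \right)} - Z\right) \left(-3\right) \left(-4\right) = \left(28 - 8\right) \left(- 12 \cdot 0^{2} - -1\right) \left(-3\right) \left(-4\right) = 20 \left(\left(-12\right) 0 + 1\right) \left(-3\right) \left(-4\right) = 20 \left(0 + 1\right) \left(-3\right) \left(-4\right) = 20 \cdot 1 \left(-3\right) \left(-4\right) = 20 \left(\left(-3\right) \left(-4\right)\right) = 20 \cdot 12 = 240$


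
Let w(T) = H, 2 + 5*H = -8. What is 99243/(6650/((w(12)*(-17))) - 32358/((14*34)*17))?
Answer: 401537178/775171 ≈ 518.00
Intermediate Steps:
H = -2 (H = -2/5 + (1/5)*(-8) = -2/5 - 8/5 = -2)
w(T) = -2
99243/(6650/((w(12)*(-17))) - 32358/((14*34)*17)) = 99243/(6650/((-2*(-17))) - 32358/((14*34)*17)) = 99243/(6650/34 - 32358/(476*17)) = 99243/(6650*(1/34) - 32358/8092) = 99243/(3325/17 - 32358*1/8092) = 99243/(3325/17 - 16179/4046) = 99243/(775171/4046) = 99243*(4046/775171) = 401537178/775171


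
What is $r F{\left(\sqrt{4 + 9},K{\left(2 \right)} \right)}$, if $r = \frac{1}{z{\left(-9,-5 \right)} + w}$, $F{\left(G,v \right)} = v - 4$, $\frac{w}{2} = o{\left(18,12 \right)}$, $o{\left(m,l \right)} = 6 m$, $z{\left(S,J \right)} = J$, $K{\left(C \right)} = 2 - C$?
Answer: $- \frac{4}{211} \approx -0.018957$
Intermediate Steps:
$w = 216$ ($w = 2 \cdot 6 \cdot 18 = 2 \cdot 108 = 216$)
$F{\left(G,v \right)} = -4 + v$
$r = \frac{1}{211}$ ($r = \frac{1}{-5 + 216} = \frac{1}{211} \approx 0.0047393$)
$r F{\left(\sqrt{4 + 9},K{\left(2 \right)} \right)} = \frac{-4 + \left(2 - 2\right)}{211} = \frac{-4 + 0}{211} = \frac{1}{211} \left(-4\right) = - \frac{4}{211}$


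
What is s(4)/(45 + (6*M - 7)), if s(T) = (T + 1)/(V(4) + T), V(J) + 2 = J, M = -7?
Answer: -5/24 ≈ -0.20833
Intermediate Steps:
V(J) = -2 + J
s(T) = (1 + T)/(2 + T) (s(T) = (T + 1)/((-2 + 4) + T) = (1 + T)/(2 + T))
s(4)/(45 + (6*M - 7)) = ((1 + 4)/(2 + 4))/(45 + (6*(-7) - 7)) = (5/6)/(45 + (-42 - 7)) = ((1/6)*5)/(45 - 49) = (5/6)/(-4) = -1/4*5/6 = -5/24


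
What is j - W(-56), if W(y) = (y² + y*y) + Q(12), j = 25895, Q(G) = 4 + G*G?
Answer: 19475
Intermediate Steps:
Q(G) = 4 + G²
W(y) = 148 + 2*y² (W(y) = (y² + y*y) + (4 + 12²) = (y² + y²) + (4 + 144) = 2*y² + 148 = 148 + 2*y²)
j - W(-56) = 25895 - (148 + 2*(-56)²) = 25895 - (148 + 2*3136) = 25895 - (148 + 6272) = 25895 - 1*6420 = 25895 - 6420 = 19475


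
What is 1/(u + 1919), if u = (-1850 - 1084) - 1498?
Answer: -1/2513 ≈ -0.00039793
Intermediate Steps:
u = -4432 (u = -2934 - 1498 = -4432)
1/(u + 1919) = 1/(-4432 + 1919) = 1/(-2513) = -1/2513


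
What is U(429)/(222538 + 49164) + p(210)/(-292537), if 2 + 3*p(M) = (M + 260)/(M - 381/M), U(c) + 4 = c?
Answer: 5434485699467/3474912379335306 ≈ 0.0015639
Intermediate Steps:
U(c) = -4 + c
p(M) = -2/3 + (260 + M)/(3*(M - 381/M)) (p(M) = -2/3 + ((M + 260)/(M - 381/M))/3 = -2/3 + ((260 + M)/(M - 381/M))/3 = -2/3 + (260 + M)/(3*(M - 381/M)))
U(429)/(222538 + 49164) + p(210)/(-292537) = (-4 + 429)/(222538 + 49164) + ((762 - 1*210**2 + 260*210)/(3*(-381 + 210**2)))/(-292537) = 425/271702 + ((762 - 1*44100 + 54600)/(3*(-381 + 44100)))*(-1/292537) = 425*(1/271702) + ((1/3)*(762 - 44100 + 54600)/43719)*(-1/292537) = 425/271702 + ((1/3)*(1/43719)*11262)*(-1/292537) = 425/271702 + (3754/43719)*(-1/292537) = 425/271702 - 3754/12789425103 = 5434485699467/3474912379335306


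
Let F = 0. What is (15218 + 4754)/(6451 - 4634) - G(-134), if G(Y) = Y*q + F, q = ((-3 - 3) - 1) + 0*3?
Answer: -1684374/1817 ≈ -927.01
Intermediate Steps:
q = -7 (q = (-6 - 1) + 0 = -7 + 0 = -7)
G(Y) = -7*Y (G(Y) = Y*(-7) + 0 = -7*Y + 0 = -7*Y)
(15218 + 4754)/(6451 - 4634) - G(-134) = (15218 + 4754)/(6451 - 4634) - (-7)*(-134) = 19972/1817 - 1*938 = 19972*(1/1817) - 938 = 19972/1817 - 938 = -1684374/1817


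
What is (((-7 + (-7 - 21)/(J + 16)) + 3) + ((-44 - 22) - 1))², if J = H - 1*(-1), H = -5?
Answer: 48400/9 ≈ 5377.8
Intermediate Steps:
J = -4 (J = -5 - 1*(-1) = -5 + 1 = -4)
(((-7 + (-7 - 21)/(J + 16)) + 3) + ((-44 - 22) - 1))² = (((-7 + (-7 - 21)/(-4 + 16)) + 3) + ((-44 - 22) - 1))² = (((-7 - 28/12) + 3) + (-66 - 1))² = (((-7 - 28*1/12) + 3) - 67)² = (((-7 - 7/3) + 3) - 67)² = ((-28/3 + 3) - 67)² = (-19/3 - 67)² = (-220/3)² = 48400/9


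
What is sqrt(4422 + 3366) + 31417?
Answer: 31417 + 2*sqrt(1947) ≈ 31505.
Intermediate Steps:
sqrt(4422 + 3366) + 31417 = sqrt(7788) + 31417 = 2*sqrt(1947) + 31417 = 31417 + 2*sqrt(1947)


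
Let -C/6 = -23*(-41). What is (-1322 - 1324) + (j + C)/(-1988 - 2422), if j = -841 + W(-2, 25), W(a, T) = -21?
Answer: -1166234/441 ≈ -2644.5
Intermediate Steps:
C = -5658 (C = -(-138)*(-41) = -6*943 = -5658)
j = -862 (j = -841 - 21 = -862)
(-1322 - 1324) + (j + C)/(-1988 - 2422) = (-1322 - 1324) + (-862 - 5658)/(-1988 - 2422) = -2646 - 6520/(-4410) = -2646 - 6520*(-1/4410) = -2646 + 652/441 = -1166234/441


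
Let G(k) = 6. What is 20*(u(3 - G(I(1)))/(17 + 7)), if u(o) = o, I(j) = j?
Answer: -5/2 ≈ -2.5000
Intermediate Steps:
20*(u(3 - G(I(1)))/(17 + 7)) = 20*((3 - 1*6)/(17 + 7)) = 20*((3 - 6)/24) = 20*(-3*1/24) = 20*(-1/8) = -5/2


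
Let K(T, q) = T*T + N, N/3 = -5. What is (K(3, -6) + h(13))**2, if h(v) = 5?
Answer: 1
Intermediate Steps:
N = -15 (N = 3*(-5) = -15)
K(T, q) = -15 + T**2 (K(T, q) = T*T - 15 = T**2 - 15 = -15 + T**2)
(K(3, -6) + h(13))**2 = ((-15 + 3**2) + 5)**2 = ((-15 + 9) + 5)**2 = (-6 + 5)**2 = (-1)**2 = 1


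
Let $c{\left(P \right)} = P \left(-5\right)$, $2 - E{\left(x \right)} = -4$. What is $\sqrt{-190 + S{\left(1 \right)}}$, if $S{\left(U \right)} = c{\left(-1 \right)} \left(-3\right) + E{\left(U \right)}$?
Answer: $i \sqrt{199} \approx 14.107 i$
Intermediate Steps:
$E{\left(x \right)} = 6$ ($E{\left(x \right)} = 2 - -4 = 2 + 4 = 6$)
$c{\left(P \right)} = - 5 P$
$S{\left(U \right)} = -9$ ($S{\left(U \right)} = \left(-5\right) \left(-1\right) \left(-3\right) + 6 = 5 \left(-3\right) + 6 = -15 + 6 = -9$)
$\sqrt{-190 + S{\left(1 \right)}} = \sqrt{-190 - 9} = \sqrt{-199} = i \sqrt{199}$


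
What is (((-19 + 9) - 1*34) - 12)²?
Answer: 3136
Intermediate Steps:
(((-19 + 9) - 1*34) - 12)² = ((-10 - 34) - 12)² = (-44 - 12)² = (-56)² = 3136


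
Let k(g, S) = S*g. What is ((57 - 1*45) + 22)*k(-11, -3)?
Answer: 1122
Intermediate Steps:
((57 - 1*45) + 22)*k(-11, -3) = ((57 - 1*45) + 22)*(-3*(-11)) = ((57 - 45) + 22)*33 = (12 + 22)*33 = 34*33 = 1122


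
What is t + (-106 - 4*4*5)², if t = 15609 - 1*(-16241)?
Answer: 66446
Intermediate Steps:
t = 31850 (t = 15609 + 16241 = 31850)
t + (-106 - 4*4*5)² = 31850 + (-106 - 4*4*5)² = 31850 + (-106 - 16*5)² = 31850 + (-106 - 80)² = 31850 + (-186)² = 31850 + 34596 = 66446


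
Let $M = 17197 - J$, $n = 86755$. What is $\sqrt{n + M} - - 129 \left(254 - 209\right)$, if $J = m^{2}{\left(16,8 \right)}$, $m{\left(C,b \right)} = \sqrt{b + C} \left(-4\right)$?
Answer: $5805 + 4 \sqrt{6473} \approx 6126.8$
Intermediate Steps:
$m{\left(C,b \right)} = - 4 \sqrt{C + b}$ ($m{\left(C,b \right)} = \sqrt{C + b} \left(-4\right) = - 4 \sqrt{C + b}$)
$J = 384$ ($J = \left(- 4 \sqrt{16 + 8}\right)^{2} = \left(- 4 \sqrt{24}\right)^{2} = \left(- 4 \cdot 2 \sqrt{6}\right)^{2} = \left(- 8 \sqrt{6}\right)^{2} = 384$)
$M = 16813$ ($M = 17197 - 384 = 16813$)
$\sqrt{n + M} - - 129 \left(254 - 209\right) = \sqrt{86755 + 16813} - - 129 \left(254 - 209\right) = \sqrt{103568} - \left(-129\right) 45 = 4 \sqrt{6473} - -5805 = 4 \sqrt{6473} + 5805 = 5805 + 4 \sqrt{6473}$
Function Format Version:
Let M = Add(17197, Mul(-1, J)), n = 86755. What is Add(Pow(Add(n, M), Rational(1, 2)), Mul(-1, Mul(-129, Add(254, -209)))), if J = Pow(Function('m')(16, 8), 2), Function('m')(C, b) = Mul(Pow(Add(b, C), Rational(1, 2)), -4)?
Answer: Add(5805, Mul(4, Pow(6473, Rational(1, 2)))) ≈ 6126.8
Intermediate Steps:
Function('m')(C, b) = Mul(-4, Pow(Add(C, b), Rational(1, 2))) (Function('m')(C, b) = Mul(Pow(Add(C, b), Rational(1, 2)), -4) = Mul(-4, Pow(Add(C, b), Rational(1, 2))))
J = 384 (J = Pow(Mul(-4, Pow(Add(16, 8), Rational(1, 2))), 2) = Pow(Mul(-4, Pow(24, Rational(1, 2))), 2) = Pow(Mul(-4, Mul(2, Pow(6, Rational(1, 2)))), 2) = Pow(Mul(-8, Pow(6, Rational(1, 2))), 2) = 384)
M = 16813 (M = Add(17197, Mul(-1, 384)) = Add(17197, -384) = 16813)
Add(Pow(Add(n, M), Rational(1, 2)), Mul(-1, Mul(-129, Add(254, -209)))) = Add(Pow(Add(86755, 16813), Rational(1, 2)), Mul(-1, Mul(-129, Add(254, -209)))) = Add(Pow(103568, Rational(1, 2)), Mul(-1, Mul(-129, 45))) = Add(Mul(4, Pow(6473, Rational(1, 2))), Mul(-1, -5805)) = Add(Mul(4, Pow(6473, Rational(1, 2))), 5805) = Add(5805, Mul(4, Pow(6473, Rational(1, 2))))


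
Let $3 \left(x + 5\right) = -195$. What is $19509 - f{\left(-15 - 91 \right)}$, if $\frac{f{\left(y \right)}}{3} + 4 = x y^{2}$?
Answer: $2379081$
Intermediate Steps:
$x = -70$ ($x = -5 + \frac{1}{3} \left(-195\right) = -5 - 65 = -70$)
$f{\left(y \right)} = -12 - 210 y^{2}$ ($f{\left(y \right)} = -12 + 3 \left(- 70 y^{2}\right) = -12 - 210 y^{2}$)
$19509 - f{\left(-15 - 91 \right)} = 19509 - \left(-12 - 210 \left(-15 - 91\right)^{2}\right) = 19509 - \left(-12 - 210 \left(-106\right)^{2}\right) = 19509 - \left(-12 - 2359560\right) = 19509 - -2359572 = 19509 + 2359572 = 2379081$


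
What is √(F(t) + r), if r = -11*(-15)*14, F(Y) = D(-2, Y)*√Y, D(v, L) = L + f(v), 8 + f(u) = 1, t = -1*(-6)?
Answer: √(2310 - √6) ≈ 48.037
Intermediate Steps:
t = 6
f(u) = -7 (f(u) = -8 + 1 = -7)
D(v, L) = -7 + L (D(v, L) = L - 7 = -7 + L)
F(Y) = √Y*(-7 + Y) (F(Y) = (-7 + Y)*√Y = √Y*(-7 + Y))
r = 2310 (r = 165*14 = 2310)
√(F(t) + r) = √(√6*(-7 + 6) + 2310) = √(√6*(-1) + 2310) = √(-√6 + 2310) = √(2310 - √6)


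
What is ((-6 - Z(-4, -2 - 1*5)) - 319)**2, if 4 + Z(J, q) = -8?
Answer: 97969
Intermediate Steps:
Z(J, q) = -12 (Z(J, q) = -4 - 8 = -12)
((-6 - Z(-4, -2 - 1*5)) - 319)**2 = ((-6 - 1*(-12)) - 319)**2 = ((-6 + 12) - 319)**2 = (6 - 319)**2 = (-313)**2 = 97969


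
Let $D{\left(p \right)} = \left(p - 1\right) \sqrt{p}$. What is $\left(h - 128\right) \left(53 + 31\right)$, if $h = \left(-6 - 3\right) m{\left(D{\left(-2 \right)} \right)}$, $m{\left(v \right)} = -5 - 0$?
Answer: $-6972$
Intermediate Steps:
$D{\left(p \right)} = \sqrt{p} \left(-1 + p\right)$ ($D{\left(p \right)} = \left(-1 + p\right) \sqrt{p} = \sqrt{p} \left(-1 + p\right)$)
$m{\left(v \right)} = -5$ ($m{\left(v \right)} = -5 + 0 = -5$)
$h = 45$ ($h = \left(-6 - 3\right) \left(-5\right) = \left(-9\right) \left(-5\right) = 45$)
$\left(h - 128\right) \left(53 + 31\right) = \left(45 - 128\right) \left(53 + 31\right) = \left(-83\right) 84 = -6972$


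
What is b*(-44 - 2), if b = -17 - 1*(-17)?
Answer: 0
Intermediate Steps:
b = 0 (b = -17 + 17 = 0)
b*(-44 - 2) = 0*(-44 - 2) = 0*(-46) = 0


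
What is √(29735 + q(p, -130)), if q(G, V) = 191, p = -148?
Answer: √29926 ≈ 172.99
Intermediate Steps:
√(29735 + q(p, -130)) = √(29735 + 191) = √29926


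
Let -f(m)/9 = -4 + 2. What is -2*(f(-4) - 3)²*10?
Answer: -4500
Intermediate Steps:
f(m) = 18 (f(m) = -9*(-4 + 2) = -9*(-2) = 18)
-2*(f(-4) - 3)²*10 = -2*(18 - 3)²*10 = -2*15²*10 = -2*225*10 = -450*10 = -4500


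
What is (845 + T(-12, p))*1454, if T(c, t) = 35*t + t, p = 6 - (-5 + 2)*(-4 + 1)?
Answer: 1071598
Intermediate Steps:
p = -3 (p = 6 - (-3)*(-3) = 6 - 1*9 = 6 - 9 = -3)
T(c, t) = 36*t
(845 + T(-12, p))*1454 = (845 + 36*(-3))*1454 = (845 - 108)*1454 = 737*1454 = 1071598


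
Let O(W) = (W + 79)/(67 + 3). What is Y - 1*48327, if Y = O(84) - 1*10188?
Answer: -4095887/70 ≈ -58513.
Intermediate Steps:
O(W) = 79/70 + W/70 (O(W) = (79 + W)/70 = (79 + W)*(1/70) = 79/70 + W/70)
Y = -712997/70 (Y = (79/70 + (1/70)*84) - 1*10188 = (79/70 + 6/5) - 10188 = 163/70 - 10188 = -712997/70 ≈ -10186.)
Y - 1*48327 = -712997/70 - 1*48327 = -712997/70 - 48327 = -4095887/70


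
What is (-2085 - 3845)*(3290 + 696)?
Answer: -23636980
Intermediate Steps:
(-2085 - 3845)*(3290 + 696) = -5930*3986 = -23636980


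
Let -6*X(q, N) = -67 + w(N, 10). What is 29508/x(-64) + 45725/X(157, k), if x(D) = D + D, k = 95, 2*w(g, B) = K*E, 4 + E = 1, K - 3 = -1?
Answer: 826281/224 ≈ 3688.8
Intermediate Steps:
K = 2 (K = 3 - 1 = 2)
E = -3 (E = -4 + 1 = -3)
w(g, B) = -3 (w(g, B) = (2*(-3))/2 = (½)*(-6) = -3)
X(q, N) = 35/3 (X(q, N) = -(-67 - 3)/6 = -⅙*(-70) = 35/3)
x(D) = 2*D
29508/x(-64) + 45725/X(157, k) = 29508/((2*(-64))) + 45725/(35/3) = 29508/(-128) + 45725*(3/35) = 29508*(-1/128) + 27435/7 = -7377/32 + 27435/7 = 826281/224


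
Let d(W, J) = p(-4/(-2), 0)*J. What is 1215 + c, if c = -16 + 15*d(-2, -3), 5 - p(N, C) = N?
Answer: 1064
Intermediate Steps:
p(N, C) = 5 - N
d(W, J) = 3*J (d(W, J) = (5 - (-4)/(-2))*J = (5 - (-4)*(-1)/2)*J = (5 - 1*2)*J = (5 - 2)*J = 3*J)
c = -151 (c = -16 + 15*(3*(-3)) = -16 + 15*(-9) = -16 - 135 = -151)
1215 + c = 1215 - 151 = 1064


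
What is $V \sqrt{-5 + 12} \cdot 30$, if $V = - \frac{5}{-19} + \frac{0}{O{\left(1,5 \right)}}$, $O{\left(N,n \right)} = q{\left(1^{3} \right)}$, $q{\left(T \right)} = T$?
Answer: $\frac{150 \sqrt{7}}{19} \approx 20.888$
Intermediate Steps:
$O{\left(N,n \right)} = 1$ ($O{\left(N,n \right)} = 1^{3} = 1$)
$V = \frac{5}{19}$ ($V = - \frac{5}{-19} + \frac{0}{1} = \left(-5\right) \left(- \frac{1}{19}\right) + 0 \cdot 1 = \frac{5}{19} + 0 = \frac{5}{19} \approx 0.26316$)
$V \sqrt{-5 + 12} \cdot 30 = \frac{5 \sqrt{-5 + 12}}{19} \cdot 30 = \frac{5 \sqrt{7}}{19} \cdot 30 = \frac{150 \sqrt{7}}{19}$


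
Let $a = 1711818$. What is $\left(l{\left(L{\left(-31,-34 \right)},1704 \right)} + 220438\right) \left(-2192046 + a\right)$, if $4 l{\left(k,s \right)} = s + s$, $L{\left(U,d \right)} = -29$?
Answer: $-106269654120$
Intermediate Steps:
$l{\left(k,s \right)} = \frac{s}{2}$ ($l{\left(k,s \right)} = \frac{s + s}{4} = \frac{2 s}{4} = \frac{s}{2}$)
$\left(l{\left(L{\left(-31,-34 \right)},1704 \right)} + 220438\right) \left(-2192046 + a\right) = \left(\frac{1}{2} \cdot 1704 + 220438\right) \left(-2192046 + 1711818\right) = \left(852 + 220438\right) \left(-480228\right) = 221290 \left(-480228\right) = -106269654120$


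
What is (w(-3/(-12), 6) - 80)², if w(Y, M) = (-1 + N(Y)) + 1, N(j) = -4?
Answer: 7056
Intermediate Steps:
w(Y, M) = -4 (w(Y, M) = (-1 - 4) + 1 = -5 + 1 = -4)
(w(-3/(-12), 6) - 80)² = (-4 - 80)² = (-84)² = 7056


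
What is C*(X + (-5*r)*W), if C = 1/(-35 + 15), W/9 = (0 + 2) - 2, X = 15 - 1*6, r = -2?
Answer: -9/20 ≈ -0.45000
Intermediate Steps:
X = 9 (X = 15 - 6 = 9)
W = 0 (W = 9*((0 + 2) - 2) = 9*(2 - 2) = 9*0 = 0)
C = -1/20 (C = 1/(-20) = -1/20 ≈ -0.050000)
C*(X + (-5*r)*W) = -(9 - 5*(-2)*0)/20 = -(9 + 10*0)/20 = -(9 + 0)/20 = -1/20*9 = -9/20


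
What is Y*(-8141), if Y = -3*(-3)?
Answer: -73269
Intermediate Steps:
Y = 9
Y*(-8141) = 9*(-8141) = -73269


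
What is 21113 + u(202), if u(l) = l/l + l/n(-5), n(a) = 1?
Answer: 21316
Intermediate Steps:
u(l) = 1 + l (u(l) = l/l + l/1 = 1 + l*1 = 1 + l)
21113 + u(202) = 21113 + (1 + 202) = 21113 + 203 = 21316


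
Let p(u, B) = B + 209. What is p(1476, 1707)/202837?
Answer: 1916/202837 ≈ 0.0094460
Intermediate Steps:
p(u, B) = 209 + B
p(1476, 1707)/202837 = (209 + 1707)/202837 = 1916*(1/202837) = 1916/202837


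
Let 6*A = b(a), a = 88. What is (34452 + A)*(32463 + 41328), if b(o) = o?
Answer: 2543329800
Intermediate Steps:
A = 44/3 (A = (⅙)*88 = 44/3 ≈ 14.667)
(34452 + A)*(32463 + 41328) = (34452 + 44/3)*(32463 + 41328) = (103400/3)*73791 = 2543329800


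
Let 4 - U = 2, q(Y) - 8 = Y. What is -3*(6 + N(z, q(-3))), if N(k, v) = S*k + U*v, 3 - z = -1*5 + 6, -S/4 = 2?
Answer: 0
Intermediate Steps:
S = -8 (S = -4*2 = -8)
q(Y) = 8 + Y
z = 2 (z = 3 - (-1*5 + 6) = 3 - (-5 + 6) = 3 - 1*1 = 3 - 1 = 2)
U = 2 (U = 4 - 1*2 = 4 - 2 = 2)
N(k, v) = -8*k + 2*v
-3*(6 + N(z, q(-3))) = -3*(6 + (-8*2 + 2*(8 - 3))) = -3*(6 + (-16 + 2*5)) = -3*(6 + (-16 + 10)) = -3*(6 - 6) = -3*0 = 0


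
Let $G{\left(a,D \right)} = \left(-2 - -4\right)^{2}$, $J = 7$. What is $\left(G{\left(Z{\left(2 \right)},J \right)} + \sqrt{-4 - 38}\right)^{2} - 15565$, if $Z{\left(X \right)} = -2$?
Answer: $-15591 + 8 i \sqrt{42} \approx -15591.0 + 51.846 i$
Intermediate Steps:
$G{\left(a,D \right)} = 4$ ($G{\left(a,D \right)} = \left(-2 + 4\right)^{2} = 2^{2} = 4$)
$\left(G{\left(Z{\left(2 \right)},J \right)} + \sqrt{-4 - 38}\right)^{2} - 15565 = \left(4 + \sqrt{-4 - 38}\right)^{2} - 15565 = \left(4 + \sqrt{-42}\right)^{2} - 15565 = \left(4 + i \sqrt{42}\right)^{2} - 15565 = -15565 + \left(4 + i \sqrt{42}\right)^{2}$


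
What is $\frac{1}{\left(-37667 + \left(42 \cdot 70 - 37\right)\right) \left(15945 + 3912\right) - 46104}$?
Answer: $- \frac{1}{690354852} \approx -1.4485 \cdot 10^{-9}$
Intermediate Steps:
$\frac{1}{\left(-37667 + \left(42 \cdot 70 - 37\right)\right) \left(15945 + 3912\right) - 46104} = \frac{1}{\left(-37667 + \left(2940 - 37\right)\right) 19857 - 46104} = \frac{1}{\left(-37667 + 2903\right) 19857 - 46104} = \frac{1}{\left(-34764\right) 19857 - 46104} = \frac{1}{-690308748 - 46104} = \frac{1}{-690354852} = - \frac{1}{690354852}$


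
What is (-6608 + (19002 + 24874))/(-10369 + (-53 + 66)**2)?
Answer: -9317/2550 ≈ -3.6537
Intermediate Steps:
(-6608 + (19002 + 24874))/(-10369 + (-53 + 66)**2) = (-6608 + 43876)/(-10369 + 13**2) = 37268/(-10369 + 169) = 37268/(-10200) = 37268*(-1/10200) = -9317/2550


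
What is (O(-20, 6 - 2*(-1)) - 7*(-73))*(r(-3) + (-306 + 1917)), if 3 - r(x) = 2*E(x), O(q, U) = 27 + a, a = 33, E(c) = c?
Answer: 925020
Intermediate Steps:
O(q, U) = 60 (O(q, U) = 27 + 33 = 60)
r(x) = 3 - 2*x
(O(-20, 6 - 2*(-1)) - 7*(-73))*(r(-3) + (-306 + 1917)) = (60 - 7*(-73))*((3 - 2*(-3)) + (-306 + 1917)) = (60 + 511)*((3 + 6) + 1611) = 571*(9 + 1611) = 571*1620 = 925020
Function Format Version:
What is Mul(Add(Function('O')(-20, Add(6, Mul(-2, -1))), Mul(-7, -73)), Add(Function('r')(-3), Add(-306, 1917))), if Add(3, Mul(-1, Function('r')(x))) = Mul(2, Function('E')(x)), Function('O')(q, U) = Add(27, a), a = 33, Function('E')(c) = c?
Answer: 925020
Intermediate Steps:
Function('O')(q, U) = 60 (Function('O')(q, U) = Add(27, 33) = 60)
Function('r')(x) = Add(3, Mul(-2, x)) (Function('r')(x) = Add(3, Mul(-1, Mul(2, x))) = Add(3, Mul(-2, x)))
Mul(Add(Function('O')(-20, Add(6, Mul(-2, -1))), Mul(-7, -73)), Add(Function('r')(-3), Add(-306, 1917))) = Mul(Add(60, Mul(-7, -73)), Add(Add(3, Mul(-2, -3)), Add(-306, 1917))) = Mul(Add(60, 511), Add(Add(3, 6), 1611)) = Mul(571, Add(9, 1611)) = Mul(571, 1620) = 925020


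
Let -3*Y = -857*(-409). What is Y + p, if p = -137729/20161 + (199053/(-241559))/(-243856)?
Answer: -416292187522313570521/3562788100596432 ≈ -1.1684e+5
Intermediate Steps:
Y = -350513/3 (Y = -(-857)*(-409)/3 = -⅓*350513 = -350513/3 ≈ -1.1684e+5)
p = -8113006953726883/1187596033532144 (p = -137729*1/20161 + (199053*(-1/241559))*(-1/243856) = -137729/20161 - 199053/241559*(-1/243856) = -137729/20161 + 199053/58905611504 = -8113006953726883/1187596033532144 ≈ -6.8315)
Y + p = -350513/3 - 8113006953726883/1187596033532144 = -416292187522313570521/3562788100596432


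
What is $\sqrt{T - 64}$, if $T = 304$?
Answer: $4 \sqrt{15} \approx 15.492$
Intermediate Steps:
$\sqrt{T - 64} = \sqrt{304 - 64} = \sqrt{240} = 4 \sqrt{15}$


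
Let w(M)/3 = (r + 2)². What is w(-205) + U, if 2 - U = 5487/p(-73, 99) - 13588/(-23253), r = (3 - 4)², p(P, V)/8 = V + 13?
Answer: 464441893/20834688 ≈ 22.292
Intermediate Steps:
p(P, V) = 104 + 8*V (p(P, V) = 8*(V + 13) = 8*(13 + V) = 104 + 8*V)
r = 1 (r = (-1)² = 1)
U = -98094683/20834688 (U = 2 - (5487/(104 + 8*99) - 13588/(-23253)) = 2 - (5487/(104 + 792) - 13588*(-1/23253)) = 2 - (5487/896 + 13588/23253) = 2 - 1*139764059/20834688 = 2 - 139764059/20834688 = -98094683/20834688 ≈ -4.7082)
w(M) = 27 (w(M) = 3*(1 + 2)² = 3*3² = 3*9 = 27)
w(-205) + U = 27 - 98094683/20834688 = 464441893/20834688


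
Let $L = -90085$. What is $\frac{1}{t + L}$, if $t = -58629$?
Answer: $- \frac{1}{148714} \approx -6.7243 \cdot 10^{-6}$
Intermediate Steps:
$\frac{1}{t + L} = \frac{1}{-58629 - 90085} = \frac{1}{-148714} = - \frac{1}{148714}$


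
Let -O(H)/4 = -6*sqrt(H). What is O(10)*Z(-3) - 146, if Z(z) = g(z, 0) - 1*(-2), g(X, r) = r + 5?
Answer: -146 + 168*sqrt(10) ≈ 385.26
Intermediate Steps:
g(X, r) = 5 + r
Z(z) = 7 (Z(z) = (5 + 0) - 1*(-2) = 5 + 2 = 7)
O(H) = 24*sqrt(H) (O(H) = -(-24)*sqrt(H) = 24*sqrt(H))
O(10)*Z(-3) - 146 = (24*sqrt(10))*7 - 146 = 168*sqrt(10) - 146 = -146 + 168*sqrt(10)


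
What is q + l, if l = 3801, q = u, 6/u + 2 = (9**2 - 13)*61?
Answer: 2626492/691 ≈ 3801.0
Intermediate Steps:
u = 1/691 (u = 6/(-2 + (9**2 - 13)*61) = 6/(-2 + (81 - 13)*61) = 6/(-2 + 68*61) = 6/(-2 + 4148) = 6/4146 = 6*(1/4146) = 1/691 ≈ 0.0014472)
q = 1/691 ≈ 0.0014472
q + l = 1/691 + 3801 = 2626492/691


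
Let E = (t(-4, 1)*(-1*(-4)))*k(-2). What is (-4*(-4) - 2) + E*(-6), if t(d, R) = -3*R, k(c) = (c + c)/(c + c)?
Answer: 86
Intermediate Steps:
k(c) = 1 (k(c) = (2*c)/((2*c)) = (2*c)*(1/(2*c)) = 1)
E = -12 (E = ((-3*1)*(-1*(-4)))*1 = -3*4*1 = -12*1 = -12)
(-4*(-4) - 2) + E*(-6) = (-4*(-4) - 2) - 12*(-6) = (16 - 2) + 72 = 14 + 72 = 86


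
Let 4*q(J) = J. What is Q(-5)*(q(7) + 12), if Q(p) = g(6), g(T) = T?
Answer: 165/2 ≈ 82.500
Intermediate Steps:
q(J) = J/4
Q(p) = 6
Q(-5)*(q(7) + 12) = 6*((¼)*7 + 12) = 6*(7/4 + 12) = 6*(55/4) = 165/2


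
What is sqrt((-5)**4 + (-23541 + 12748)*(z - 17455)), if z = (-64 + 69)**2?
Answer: sqrt(188122615) ≈ 13716.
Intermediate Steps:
z = 25 (z = 5**2 = 25)
sqrt((-5)**4 + (-23541 + 12748)*(z - 17455)) = sqrt((-5)**4 + (-23541 + 12748)*(25 - 17455)) = sqrt(625 - 10793*(-17430)) = sqrt(625 + 188121990) = sqrt(188122615)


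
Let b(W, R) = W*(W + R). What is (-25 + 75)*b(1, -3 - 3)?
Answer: -250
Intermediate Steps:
b(W, R) = W*(R + W)
(-25 + 75)*b(1, -3 - 3) = (-25 + 75)*(1*((-3 - 3) + 1)) = 50*(1*(-6 + 1)) = 50*(1*(-5)) = 50*(-5) = -250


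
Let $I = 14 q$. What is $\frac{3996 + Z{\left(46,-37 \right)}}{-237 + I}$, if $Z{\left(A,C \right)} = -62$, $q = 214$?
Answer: $\frac{3934}{2759} \approx 1.4259$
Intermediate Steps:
$I = 2996$ ($I = 14 \cdot 214 = 2996$)
$\frac{3996 + Z{\left(46,-37 \right)}}{-237 + I} = \frac{3996 - 62}{-237 + 2996} = \frac{3934}{2759}$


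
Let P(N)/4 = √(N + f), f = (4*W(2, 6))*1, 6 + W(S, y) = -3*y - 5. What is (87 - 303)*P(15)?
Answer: -864*I*√101 ≈ -8683.1*I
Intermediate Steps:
W(S, y) = -11 - 3*y (W(S, y) = -6 + (-3*y - 5) = -6 + (-5 - 3*y) = -11 - 3*y)
f = -116 (f = (4*(-11 - 3*6))*1 = (4*(-11 - 18))*1 = (4*(-29))*1 = -116*1 = -116)
P(N) = 4*√(-116 + N) (P(N) = 4*√(N - 116) = 4*√(-116 + N))
(87 - 303)*P(15) = (87 - 303)*(4*√(-116 + 15)) = -864*√(-101) = -864*I*√101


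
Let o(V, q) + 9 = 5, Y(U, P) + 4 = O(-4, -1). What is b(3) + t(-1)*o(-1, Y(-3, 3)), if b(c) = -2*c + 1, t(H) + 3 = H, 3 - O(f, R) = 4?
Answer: 11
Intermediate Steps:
O(f, R) = -1 (O(f, R) = 3 - 1*4 = 3 - 4 = -1)
Y(U, P) = -5 (Y(U, P) = -4 - 1 = -5)
t(H) = -3 + H
b(c) = 1 - 2*c
o(V, q) = -4 (o(V, q) = -9 + 5 = -4)
b(3) + t(-1)*o(-1, Y(-3, 3)) = (1 - 2*3) + (-3 - 1)*(-4) = (1 - 6) - 4*(-4) = -5 + 16 = 11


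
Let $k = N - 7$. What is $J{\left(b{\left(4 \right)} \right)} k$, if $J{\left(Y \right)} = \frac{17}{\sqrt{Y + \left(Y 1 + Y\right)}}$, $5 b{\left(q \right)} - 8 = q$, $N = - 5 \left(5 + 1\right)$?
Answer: $- \frac{629 \sqrt{5}}{6} \approx -234.41$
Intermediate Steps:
$N = -30$ ($N = \left(-5\right) 6 = -30$)
$b{\left(q \right)} = \frac{8}{5} + \frac{q}{5}$
$J{\left(Y \right)} = \frac{17 \sqrt{3}}{3 \sqrt{Y}}$ ($J{\left(Y \right)} = \frac{17}{\sqrt{Y + \left(Y + Y\right)}} = \frac{17}{\sqrt{Y + 2 Y}} = \frac{17}{\sqrt{3 Y}} = \frac{17}{\sqrt{3} \sqrt{Y}} = 17 \frac{\sqrt{3}}{3 \sqrt{Y}} = \frac{17 \sqrt{3}}{3 \sqrt{Y}}$)
$k = -37$ ($k = -30 - 7 = -37$)
$J{\left(b{\left(4 \right)} \right)} k = \frac{17 \sqrt{3}}{3 \sqrt{\frac{8}{5} + \frac{1}{5} \cdot 4}} \left(-37\right) = \frac{17 \sqrt{3}}{3 \sqrt{\frac{8}{5} + \frac{4}{5}}} \left(-37\right) = \frac{17 \sqrt{3}}{3 \frac{2 \sqrt{15}}{5}} \left(-37\right) = \frac{17 \sqrt{3} \frac{\sqrt{15}}{6}}{3} \left(-37\right) = \frac{17 \sqrt{5}}{6} \left(-37\right) = - \frac{629 \sqrt{5}}{6}$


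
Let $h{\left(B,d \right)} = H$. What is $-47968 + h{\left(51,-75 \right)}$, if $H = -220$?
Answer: $-48188$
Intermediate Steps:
$h{\left(B,d \right)} = -220$
$-47968 + h{\left(51,-75 \right)} = -47968 - 220 = -48188$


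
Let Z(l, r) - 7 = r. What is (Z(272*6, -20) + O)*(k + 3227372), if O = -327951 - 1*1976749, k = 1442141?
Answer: -10761887314769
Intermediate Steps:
Z(l, r) = 7 + r
O = -2304700 (O = -327951 - 1976749 = -2304700)
(Z(272*6, -20) + O)*(k + 3227372) = ((7 - 20) - 2304700)*(1442141 + 3227372) = (-13 - 2304700)*4669513 = -2304713*4669513 = -10761887314769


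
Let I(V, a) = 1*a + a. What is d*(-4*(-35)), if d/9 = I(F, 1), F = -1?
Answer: 2520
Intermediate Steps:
I(V, a) = 2*a (I(V, a) = a + a = 2*a)
d = 18 (d = 9*(2*1) = 9*2 = 18)
d*(-4*(-35)) = 18*(-4*(-35)) = 18*140 = 2520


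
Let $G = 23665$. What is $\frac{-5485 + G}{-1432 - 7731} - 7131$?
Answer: $- \frac{65359533}{9163} \approx -7133.0$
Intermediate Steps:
$\frac{-5485 + G}{-1432 - 7731} - 7131 = \frac{-5485 + 23665}{-1432 - 7731} - 7131 = \frac{18180}{-9163} - 7131 = 18180 \left(- \frac{1}{9163}\right) - 7131 = - \frac{18180}{9163} - 7131 = - \frac{65359533}{9163}$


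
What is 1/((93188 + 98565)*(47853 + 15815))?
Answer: 1/12208530004 ≈ 8.1910e-11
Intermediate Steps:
1/((93188 + 98565)*(47853 + 15815)) = 1/(191753*63668) = (1/191753)*(1/63668) = 1/12208530004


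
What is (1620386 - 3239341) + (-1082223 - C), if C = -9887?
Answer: -2691291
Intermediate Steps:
(1620386 - 3239341) + (-1082223 - C) = (1620386 - 3239341) + (-1082223 - 1*(-9887)) = -1618955 + (-1082223 + 9887) = -1618955 - 1072336 = -2691291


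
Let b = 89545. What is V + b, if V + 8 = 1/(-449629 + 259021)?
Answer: 17066468495/190608 ≈ 89537.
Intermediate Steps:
V = -1524865/190608 (V = -8 + 1/(-449629 + 259021) = -8 + 1/(-190608) = -8 - 1/190608 = -1524865/190608 ≈ -8.0000)
V + b = -1524865/190608 + 89545 = 17066468495/190608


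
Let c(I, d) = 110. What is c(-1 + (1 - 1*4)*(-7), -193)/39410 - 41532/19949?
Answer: -163458173/78619009 ≈ -2.0791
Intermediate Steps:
c(-1 + (1 - 1*4)*(-7), -193)/39410 - 41532/19949 = 110/39410 - 41532/19949 = 110*(1/39410) - 41532*1/19949 = 11/3941 - 41532/19949 = -163458173/78619009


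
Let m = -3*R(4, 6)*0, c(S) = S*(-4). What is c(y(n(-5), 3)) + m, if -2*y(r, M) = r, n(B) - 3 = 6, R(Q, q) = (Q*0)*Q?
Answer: 18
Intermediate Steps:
R(Q, q) = 0 (R(Q, q) = 0*Q = 0)
n(B) = 9 (n(B) = 3 + 6 = 9)
y(r, M) = -r/2
c(S) = -4*S
m = 0 (m = -3*0*0 = 0*0 = 0)
c(y(n(-5), 3)) + m = -(-2)*9 + 0 = -4*(-9/2) + 0 = 18 + 0 = 18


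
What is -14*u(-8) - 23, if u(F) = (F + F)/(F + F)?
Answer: -37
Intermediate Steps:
u(F) = 1 (u(F) = (2*F)/((2*F)) = (2*F)*(1/(2*F)) = 1)
-14*u(-8) - 23 = -14*1 - 23 = -14 - 23 = -37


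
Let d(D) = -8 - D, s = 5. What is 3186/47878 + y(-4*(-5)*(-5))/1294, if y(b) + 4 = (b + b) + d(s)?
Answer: -4843/47878 ≈ -0.10115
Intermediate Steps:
y(b) = -17 + 2*b (y(b) = -4 + ((b + b) + (-8 - 1*5)) = -4 + (2*b + (-8 - 5)) = -4 + (2*b - 13) = -4 + (-13 + 2*b) = -17 + 2*b)
3186/47878 + y(-4*(-5)*(-5))/1294 = 3186/47878 + (-17 + 2*(-4*(-5)*(-5)))/1294 = 3186*(1/47878) + (-17 + 2*(20*(-5)))*(1/1294) = 1593/23939 + (-17 + 2*(-100))*(1/1294) = 1593/23939 + (-17 - 200)*(1/1294) = 1593/23939 - 217*1/1294 = 1593/23939 - 217/1294 = -4843/47878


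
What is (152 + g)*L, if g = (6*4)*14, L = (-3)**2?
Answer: 4392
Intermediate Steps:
L = 9
g = 336 (g = 24*14 = 336)
(152 + g)*L = (152 + 336)*9 = 488*9 = 4392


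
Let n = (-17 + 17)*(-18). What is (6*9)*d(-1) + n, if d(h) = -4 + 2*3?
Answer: 108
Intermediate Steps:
d(h) = 2 (d(h) = -4 + 6 = 2)
n = 0 (n = 0*(-18) = 0)
(6*9)*d(-1) + n = (6*9)*2 + 0 = 54*2 + 0 = 108 + 0 = 108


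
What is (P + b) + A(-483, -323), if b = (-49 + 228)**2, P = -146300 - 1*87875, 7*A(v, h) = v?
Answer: -202203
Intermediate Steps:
A(v, h) = v/7
P = -234175 (P = -146300 - 87875 = -234175)
b = 32041 (b = 179**2 = 32041)
(P + b) + A(-483, -323) = (-234175 + 32041) + (1/7)*(-483) = -202134 - 69 = -202203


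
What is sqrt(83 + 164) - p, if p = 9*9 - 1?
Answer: -80 + sqrt(247) ≈ -64.284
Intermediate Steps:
p = 80 (p = 81 - 1 = 80)
sqrt(83 + 164) - p = sqrt(83 + 164) - 1*80 = sqrt(247) - 80 = -80 + sqrt(247)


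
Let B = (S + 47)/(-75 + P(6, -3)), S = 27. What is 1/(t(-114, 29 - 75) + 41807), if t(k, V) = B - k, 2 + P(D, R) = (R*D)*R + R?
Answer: 13/544936 ≈ 2.3856e-5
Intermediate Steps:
P(D, R) = -2 + R + D*R² (P(D, R) = -2 + ((R*D)*R + R) = -2 + ((D*R)*R + R) = -2 + (D*R² + R) = -2 + (R + D*R²) = -2 + R + D*R²)
B = -37/13 (B = (27 + 47)/(-75 + (-2 - 3 + 6*(-3)²)) = 74/(-75 + (-2 - 3 + 6*9)) = 74/(-75 + (-2 - 3 + 54)) = 74/(-75 + 49) = 74/(-26) = 74*(-1/26) = -37/13 ≈ -2.8462)
t(k, V) = -37/13 - k
1/(t(-114, 29 - 75) + 41807) = 1/((-37/13 - 1*(-114)) + 41807) = 1/((-37/13 + 114) + 41807) = 1/(1445/13 + 41807) = 1/(544936/13) = 13/544936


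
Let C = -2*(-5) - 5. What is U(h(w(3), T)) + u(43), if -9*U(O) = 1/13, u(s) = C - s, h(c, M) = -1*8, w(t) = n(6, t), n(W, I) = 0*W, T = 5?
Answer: -4447/117 ≈ -38.009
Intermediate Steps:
n(W, I) = 0
w(t) = 0
h(c, M) = -8
C = 5 (C = 10 - 5 = 5)
u(s) = 5 - s
U(O) = -1/117 (U(O) = -⅑/13 = -⅑*1/13 = -1/117)
U(h(w(3), T)) + u(43) = -1/117 + (5 - 1*43) = -1/117 + (5 - 43) = -1/117 - 38 = -4447/117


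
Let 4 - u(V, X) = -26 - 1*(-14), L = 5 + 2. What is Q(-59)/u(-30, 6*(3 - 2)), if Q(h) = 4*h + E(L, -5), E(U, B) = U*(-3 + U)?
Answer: -13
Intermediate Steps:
L = 7
Q(h) = 28 + 4*h (Q(h) = 4*h + 7*(-3 + 7) = 4*h + 7*4 = 4*h + 28 = 28 + 4*h)
u(V, X) = 16 (u(V, X) = 4 - (-26 - 1*(-14)) = 4 - (-26 + 14) = 4 - 1*(-12) = 4 + 12 = 16)
Q(-59)/u(-30, 6*(3 - 2)) = (28 + 4*(-59))/16 = (28 - 236)*(1/16) = -208*1/16 = -13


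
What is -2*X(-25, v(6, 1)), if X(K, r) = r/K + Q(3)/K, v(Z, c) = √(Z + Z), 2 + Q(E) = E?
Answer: 2/25 + 4*√3/25 ≈ 0.35713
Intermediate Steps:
Q(E) = -2 + E
v(Z, c) = √2*√Z (v(Z, c) = √(2*Z) = √2*√Z)
X(K, r) = 1/K + r/K (X(K, r) = r/K + (-2 + 3)/K = r/K + 1/K = 1/K + r/K)
-2*X(-25, v(6, 1)) = -2*(1 + √2*√6)/(-25) = -(-2)*(1 + 2*√3)/25 = -2*(-1/25 - 2*√3/25) = 2/25 + 4*√3/25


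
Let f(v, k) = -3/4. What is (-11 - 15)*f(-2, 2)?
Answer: 39/2 ≈ 19.500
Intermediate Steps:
f(v, k) = -¾ (f(v, k) = -3*¼ = -¾)
(-11 - 15)*f(-2, 2) = (-11 - 15)*(-¾) = -26*(-¾) = 39/2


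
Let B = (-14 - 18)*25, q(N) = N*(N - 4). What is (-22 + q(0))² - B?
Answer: 1284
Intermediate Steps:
q(N) = N*(-4 + N)
B = -800 (B = -32*25 = -800)
(-22 + q(0))² - B = (-22 + 0*(-4 + 0))² - 1*(-800) = (-22 + 0*(-4))² + 800 = (-22 + 0)² + 800 = (-22)² + 800 = 484 + 800 = 1284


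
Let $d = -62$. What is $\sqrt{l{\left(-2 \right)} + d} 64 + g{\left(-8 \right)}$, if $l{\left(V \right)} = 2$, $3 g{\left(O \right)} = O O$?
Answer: $\frac{64}{3} + 128 i \sqrt{15} \approx 21.333 + 495.74 i$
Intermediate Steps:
$g{\left(O \right)} = \frac{O^{2}}{3}$ ($g{\left(O \right)} = \frac{O O}{3} = \frac{O^{2}}{3}$)
$\sqrt{l{\left(-2 \right)} + d} 64 + g{\left(-8 \right)} = \sqrt{2 - 62} \cdot 64 + \frac{\left(-8\right)^{2}}{3} = \sqrt{-60} \cdot 64 + \frac{1}{3} \cdot 64 = 2 i \sqrt{15} \cdot 64 + \frac{64}{3} = 128 i \sqrt{15} + \frac{64}{3} = \frac{64}{3} + 128 i \sqrt{15}$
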